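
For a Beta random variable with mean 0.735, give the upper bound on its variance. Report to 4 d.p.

For fixed mean μ the Beta variance is μ(1−μ)/(α+β+1), increasing as α+β decreases.
Its least upper bound (not attained) is μ(1−μ) = 0.735·0.265 = 0.1948.

0.1948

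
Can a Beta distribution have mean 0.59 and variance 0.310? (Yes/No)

No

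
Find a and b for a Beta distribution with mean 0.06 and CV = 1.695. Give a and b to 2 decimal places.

Var = (CV·μ)² = (1.695×0.06)² = 0.010343.
a+b = μ(1−μ)/Var − 1 = 0.0564/0.010343 − 1 = 4.4530.
Thus a = 0.06·4.4530 = 0.27 and b = 0.94·4.4530 = 4.19.

a = 0.27, b = 4.19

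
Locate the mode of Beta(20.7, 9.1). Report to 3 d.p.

The density x^(α−1)(1−x)^(β−1) is maximised at (α−1)/(α+β−2) = 19.7/27.8 = 0.709.

0.709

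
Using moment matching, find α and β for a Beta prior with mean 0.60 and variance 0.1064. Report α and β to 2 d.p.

Write ν = α+β; then α = μν and Var = μ(1−μ)/(ν+1).
ν = μ(1−μ)/Var − 1 = 0.2400/0.1064 − 1 = 1.2556.
α = 0.60·1.2556 = 0.75, β = 0.40·1.2556 = 0.50.

α = 0.75, β = 0.50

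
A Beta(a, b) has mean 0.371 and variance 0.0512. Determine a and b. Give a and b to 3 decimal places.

a = 1.320, b = 2.238

By moment matching, a+b = μ(1−μ)/σ² − 1 = (0.371·0.629)/0.0512 − 1 = 4.5578 − 1 = 3.5578.
Since a/(a+b) = μ, a = 0.371·3.5578 = 1.320 and b = 0.629·3.5578 = 2.238.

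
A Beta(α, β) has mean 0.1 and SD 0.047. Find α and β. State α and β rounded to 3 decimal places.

α = 3.974, β = 35.768

Variance = 0.047² = 0.002209. The moment-matching identity α+β = μ(1−μ)/Var − 1 gives
α+β = 0.09/0.002209 − 1 = 39.7424, so α = μ·39.7424 = 3.974 and β = (1−μ)·39.7424 = 35.768.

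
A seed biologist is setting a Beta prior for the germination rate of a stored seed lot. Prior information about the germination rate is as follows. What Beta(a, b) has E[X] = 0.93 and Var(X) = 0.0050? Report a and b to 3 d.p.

a = 11.179, b = 0.841

Let s = a+b. The Beta variance is μ(1−μ)/(s+1).
So s+1 = μ(1−μ)/σ² = (0.93×0.07)/0.0050 = 0.0651/0.0050 = 13.0200, giving s = 12.0200.
Then a = μs = 0.93×12.0200 = 11.179 and b = (1−μ)s = 0.07×12.0200 = 0.841.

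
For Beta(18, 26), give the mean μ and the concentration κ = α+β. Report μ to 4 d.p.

μ = 0.4091, κ = 44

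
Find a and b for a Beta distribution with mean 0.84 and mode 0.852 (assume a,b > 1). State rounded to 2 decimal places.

With s = a+b: μ = a/s and mode = (a−1)/(s−2). Eliminating a = μs,
μs − 1 = m(s−2) ⇒ s(μ−m) = 1−2m ⇒ s = -0.704/-0.012 = 58.6667.
So a = μs = 49.28, b = (1−μ)s = 9.39.

a = 49.28, b = 9.39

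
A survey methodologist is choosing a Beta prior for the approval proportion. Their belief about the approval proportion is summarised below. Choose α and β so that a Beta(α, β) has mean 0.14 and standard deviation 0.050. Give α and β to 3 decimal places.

α = 6.602, β = 40.558

σ² = 0.050² = 0.002500.
With s = α+β, Var = μ(1−μ)/(s+1), so s+1 = (0.14×0.86)/0.002500 = 48.1600 and s = 47.1600.
α = μs = 6.602, β = (1−μ)s = 40.558.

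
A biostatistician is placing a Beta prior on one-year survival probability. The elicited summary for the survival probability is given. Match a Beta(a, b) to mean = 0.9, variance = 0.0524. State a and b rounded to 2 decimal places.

a = 0.65, b = 0.07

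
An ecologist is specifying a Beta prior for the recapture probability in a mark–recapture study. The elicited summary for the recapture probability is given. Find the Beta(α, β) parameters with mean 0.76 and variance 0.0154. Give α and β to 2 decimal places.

By moment matching, α+β = μ(1−μ)/σ² − 1 = (0.76·0.24)/0.0154 − 1 = 11.8442 − 1 = 10.8442.
Since α/(α+β) = μ, α = 0.76·10.8442 = 8.24 and β = 0.24·10.8442 = 2.60.

α = 8.24, β = 2.60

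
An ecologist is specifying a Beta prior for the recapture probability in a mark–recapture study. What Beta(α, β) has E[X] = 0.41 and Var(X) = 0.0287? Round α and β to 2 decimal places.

α = 3.05, β = 4.38

Let s = α+β. The Beta variance is μ(1−μ)/(s+1).
So s+1 = μ(1−μ)/σ² = (0.41×0.59)/0.0287 = 0.2419/0.0287 = 8.4286, giving s = 7.4286.
Then α = μs = 0.41×7.4286 = 3.05 and β = (1−μ)s = 0.59×7.4286 = 4.38.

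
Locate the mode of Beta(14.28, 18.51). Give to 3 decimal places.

0.431

The density x^(α−1)(1−x)^(β−1) is maximised at (α−1)/(α+β−2) = 13.28/30.79 = 0.431.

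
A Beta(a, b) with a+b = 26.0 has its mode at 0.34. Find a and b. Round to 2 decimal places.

a = 9.16, b = 16.84

For a,b>1 the mode is (a−1)/(a+b−2), so a = mode·(κ−2)+1 = 0.34×24.0+1 = 9.16.
And b = (1−mode)·(κ−2)+1 = 0.66×24.0+1 = 16.84.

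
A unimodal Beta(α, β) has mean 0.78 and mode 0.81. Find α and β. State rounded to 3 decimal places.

α = 16.120, β = 4.547

Let s = α+β. Mean gives α = μs = 0.78s; mode gives (α−1)/(s−2) = 0.81.
Substituting: 0.78s − 1 = 0.81(s−2) = 0.81s − 1.62, so -0.03s = -0.62 and s = 20.6667.
Then α = 0.78×20.6667 = 16.120 and β = s−α = 4.547.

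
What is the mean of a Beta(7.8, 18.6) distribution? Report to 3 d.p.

E[X] = α/(α+β) = 7.8/26.4 = 0.295.

0.295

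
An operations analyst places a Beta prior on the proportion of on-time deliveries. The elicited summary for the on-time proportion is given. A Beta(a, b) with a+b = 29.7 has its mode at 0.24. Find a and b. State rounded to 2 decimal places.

For a,b>1 the mode is (a−1)/(a+b−2), so a = mode·(κ−2)+1 = 0.24×27.7+1 = 7.65.
And b = (1−mode)·(κ−2)+1 = 0.76×27.7+1 = 22.05.

a = 7.65, b = 22.05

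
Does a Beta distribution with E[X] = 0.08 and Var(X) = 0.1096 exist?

A Beta with mean μ has variance μ(1−μ)/(α+β+1) < μ(1−μ).
Here μ(1−μ) = 0.08×0.92 = 0.0736, and 0.1096 ≥ 0.0736.

No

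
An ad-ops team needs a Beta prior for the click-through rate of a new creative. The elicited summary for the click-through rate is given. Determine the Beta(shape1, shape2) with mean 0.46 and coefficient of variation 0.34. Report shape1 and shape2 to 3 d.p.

σ = CV·μ = 0.34×0.46 = 0.15640, so σ² = 0.024461.
s+1 = μ(1−μ)/σ² = 0.2484/0.024461 = 10.1550, so s = shape1+shape2 = 9.1550.
shape1 = μs = 4.211, shape2 = (1−μ)s = 4.944.

shape1 = 4.211, shape2 = 4.944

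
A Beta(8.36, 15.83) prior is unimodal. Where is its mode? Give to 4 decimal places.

0.3317

The density x^(α−1)(1−x)^(β−1) is maximised at (α−1)/(α+β−2) = 7.36/22.19 = 0.3317.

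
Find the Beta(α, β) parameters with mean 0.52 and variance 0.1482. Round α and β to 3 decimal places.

By moment matching, α+β = μ(1−μ)/σ² − 1 = (0.52·0.48)/0.1482 − 1 = 1.6842 − 1 = 0.6842.
Since α/(α+β) = μ, α = 0.52·0.6842 = 0.356 and β = 0.48·0.6842 = 0.328.

α = 0.356, β = 0.328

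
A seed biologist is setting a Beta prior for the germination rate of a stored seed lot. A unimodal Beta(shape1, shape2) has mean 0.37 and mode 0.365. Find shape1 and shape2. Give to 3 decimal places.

shape1 = 19.980, shape2 = 34.020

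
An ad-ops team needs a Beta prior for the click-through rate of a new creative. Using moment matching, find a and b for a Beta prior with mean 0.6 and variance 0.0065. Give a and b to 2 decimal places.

a = 21.55, b = 14.37

Write ν = a+b; then a = μν and Var = μ(1−μ)/(ν+1).
ν = μ(1−μ)/Var − 1 = 0.24/0.0065 − 1 = 35.9231.
a = 0.6·35.9231 = 21.55, b = 0.4·35.9231 = 14.37.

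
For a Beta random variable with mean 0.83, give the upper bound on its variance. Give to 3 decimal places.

0.141

Var = μ(1−μ)/(α+β+1), which approaches μ(1−μ) as α+β → 0.
So the supremum is μ(1−μ) = 0.83×0.17 = 0.141.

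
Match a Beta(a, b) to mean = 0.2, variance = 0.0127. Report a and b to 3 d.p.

Write ν = a+b; then a = μν and Var = μ(1−μ)/(ν+1).
ν = μ(1−μ)/Var − 1 = 0.16/0.0127 − 1 = 11.5984.
a = 0.2·11.5984 = 2.320, b = 0.8·11.5984 = 9.279.

a = 2.320, b = 9.279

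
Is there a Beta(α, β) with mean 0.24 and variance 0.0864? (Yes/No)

Yes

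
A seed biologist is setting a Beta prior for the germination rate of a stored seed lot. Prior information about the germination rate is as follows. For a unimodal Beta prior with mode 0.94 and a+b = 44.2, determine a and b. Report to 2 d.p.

a = 40.67, b = 3.53

Mode = (a−1)/(κ−2) with κ = a+b, so a−1 = 0.94·42.2 = 39.67.
a = 40.67; b = κ − a = 3.53.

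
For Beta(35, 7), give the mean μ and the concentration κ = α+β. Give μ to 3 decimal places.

μ = 0.833, κ = 42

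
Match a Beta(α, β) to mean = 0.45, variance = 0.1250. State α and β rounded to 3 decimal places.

α = 0.441, β = 0.539

By moment matching, α+β = μ(1−μ)/σ² − 1 = (0.45·0.55)/0.1250 − 1 = 1.9800 − 1 = 0.9800.
Since α/(α+β) = μ, α = 0.45·0.9800 = 0.441 and β = 0.55·0.9800 = 0.539.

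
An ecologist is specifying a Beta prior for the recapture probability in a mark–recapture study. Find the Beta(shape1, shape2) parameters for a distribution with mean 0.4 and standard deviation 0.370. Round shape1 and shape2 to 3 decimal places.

σ² = 0.370² = 0.136900.
With s = shape1+shape2, Var = μ(1−μ)/(s+1), so s+1 = (0.4×0.6)/0.136900 = 1.7531 and s = 0.7531.
shape1 = μs = 0.301, shape2 = (1−μ)s = 0.452.

shape1 = 0.301, shape2 = 0.452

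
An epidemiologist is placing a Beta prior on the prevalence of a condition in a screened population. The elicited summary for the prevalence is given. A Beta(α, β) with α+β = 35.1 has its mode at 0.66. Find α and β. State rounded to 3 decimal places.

α = 22.846, β = 12.254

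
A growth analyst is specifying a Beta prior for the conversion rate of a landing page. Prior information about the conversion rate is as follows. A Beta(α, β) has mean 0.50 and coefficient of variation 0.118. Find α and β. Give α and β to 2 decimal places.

α = 35.41, β = 35.41

Var = (CV·μ)² = (0.118×0.50)² = 0.003481.
α+β = μ(1−μ)/Var − 1 = 0.2500/0.003481 − 1 = 70.8184.
Thus α = 0.50·70.8184 = 35.41 and β = 0.50·70.8184 = 35.41.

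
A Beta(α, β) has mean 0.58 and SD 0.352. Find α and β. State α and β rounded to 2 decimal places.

Variance = 0.352² = 0.123904. The moment-matching identity α+β = μ(1−μ)/Var − 1 gives
α+β = 0.2436/0.123904 − 1 = 0.9660, so α = μ·0.9660 = 0.56 and β = (1−μ)·0.9660 = 0.41.

α = 0.56, β = 0.41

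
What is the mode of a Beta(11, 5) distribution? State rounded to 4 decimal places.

With α,β > 1, mode = (α−1)/(α+β−2) = 10/14 = 0.7143.

0.7143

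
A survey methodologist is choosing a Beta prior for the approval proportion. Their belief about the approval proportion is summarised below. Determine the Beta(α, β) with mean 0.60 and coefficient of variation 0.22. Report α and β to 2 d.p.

α = 7.66, β = 5.11

σ = CV·μ = 0.22×0.60 = 0.13200, so σ² = 0.017424.
s+1 = μ(1−μ)/σ² = 0.2400/0.017424 = 13.7741, so s = α+β = 12.7741.
α = μs = 7.66, β = (1−μ)s = 5.11.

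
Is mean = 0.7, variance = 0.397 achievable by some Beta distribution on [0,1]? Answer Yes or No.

No

A Beta with mean μ has variance μ(1−μ)/(α+β+1) < μ(1−μ).
Here μ(1−μ) = 0.7×0.3 = 0.21, and 0.397 ≥ 0.21.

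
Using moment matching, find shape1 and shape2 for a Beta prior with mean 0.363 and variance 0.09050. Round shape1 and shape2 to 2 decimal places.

shape1 = 0.56, shape2 = 0.99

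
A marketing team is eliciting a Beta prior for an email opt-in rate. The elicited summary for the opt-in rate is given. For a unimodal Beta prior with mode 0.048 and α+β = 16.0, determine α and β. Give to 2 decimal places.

For α,β>1 the mode is (α−1)/(α+β−2), so α = mode·(κ−2)+1 = 0.048×14.0+1 = 1.67.
And β = (1−mode)·(κ−2)+1 = 0.952×14.0+1 = 14.33.

α = 1.67, β = 14.33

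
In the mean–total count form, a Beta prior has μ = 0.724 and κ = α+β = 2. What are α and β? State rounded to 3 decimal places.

α = 1.448, β = 0.552

Split κ in proportion μ : (1−μ): α = 0.724·2 = 1.448, β = 2 − 1.448 = 0.552.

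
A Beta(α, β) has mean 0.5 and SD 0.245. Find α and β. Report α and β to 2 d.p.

α = 1.58, β = 1.58

Variance = 0.245² = 0.060025. The moment-matching identity α+β = μ(1−μ)/Var − 1 gives
α+β = 0.25/0.060025 − 1 = 3.1649, so α = μ·3.1649 = 1.58 and β = (1−μ)·3.1649 = 1.58.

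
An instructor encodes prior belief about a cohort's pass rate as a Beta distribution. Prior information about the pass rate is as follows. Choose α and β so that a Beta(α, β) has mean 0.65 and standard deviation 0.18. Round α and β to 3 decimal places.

α = 3.914, β = 2.108

Variance = 0.18² = 0.0324. The moment-matching identity α+β = μ(1−μ)/Var − 1 gives
α+β = 0.2275/0.0324 − 1 = 6.0216, so α = μ·6.0216 = 3.914 and β = (1−μ)·6.0216 = 2.108.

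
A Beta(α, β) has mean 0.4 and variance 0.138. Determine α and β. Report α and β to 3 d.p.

α = 0.296, β = 0.443

Let s = α+β. The Beta variance is μ(1−μ)/(s+1).
So s+1 = μ(1−μ)/σ² = (0.4×0.6)/0.138 = 0.24/0.138 = 1.7391, giving s = 0.7391.
Then α = μs = 0.4×0.7391 = 0.296 and β = (1−μ)s = 0.6×0.7391 = 0.443.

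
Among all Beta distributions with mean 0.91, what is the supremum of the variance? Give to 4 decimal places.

For fixed mean μ the Beta variance is μ(1−μ)/(α+β+1), increasing as α+β decreases.
Its least upper bound (not attained) is μ(1−μ) = 0.91·0.09 = 0.0819.

0.0819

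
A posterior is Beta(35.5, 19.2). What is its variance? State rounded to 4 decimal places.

0.0041

α+β = 54.7 and αβ = 681.60, so Var = αβ/[(α+β)²(α+β+1)] = 681.60/166659.413 = 0.0041.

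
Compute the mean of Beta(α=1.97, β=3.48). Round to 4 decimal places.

E[X] = α/(α+β) = 1.97/5.45 = 0.3615.

0.3615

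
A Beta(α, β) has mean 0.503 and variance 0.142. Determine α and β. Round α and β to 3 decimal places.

α = 0.383, β = 0.378

Let s = α+β. The Beta variance is μ(1−μ)/(s+1).
So s+1 = μ(1−μ)/σ² = (0.503×0.497)/0.142 = 0.249991/0.142 = 1.7605, giving s = 0.7605.
Then α = μs = 0.503×0.7605 = 0.383 and β = (1−μ)s = 0.497×0.7605 = 0.378.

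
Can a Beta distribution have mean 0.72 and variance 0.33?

The Beta variance bound is σ² < μ(1−μ).
Here μ(1−μ) = 0.72×0.28 = 0.2016, and 0.33 ≥ 0.2016.

No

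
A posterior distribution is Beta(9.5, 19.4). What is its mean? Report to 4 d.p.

0.3287

E[X] = α/(α+β) = 9.5/28.9 = 0.3287.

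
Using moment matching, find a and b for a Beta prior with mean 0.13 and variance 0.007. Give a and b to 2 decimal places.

Let s = a+b. The Beta variance is μ(1−μ)/(s+1).
So s+1 = μ(1−μ)/σ² = (0.13×0.87)/0.007 = 0.1131/0.007 = 16.1571, giving s = 15.1571.
Then a = μs = 0.13×15.1571 = 1.97 and b = (1−μ)s = 0.87×15.1571 = 13.19.

a = 1.97, b = 13.19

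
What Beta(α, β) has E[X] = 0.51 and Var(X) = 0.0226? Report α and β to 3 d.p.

α = 5.129, β = 4.928

Write ν = α+β; then α = μν and Var = μ(1−μ)/(ν+1).
ν = μ(1−μ)/Var − 1 = 0.2499/0.0226 − 1 = 10.0575.
α = 0.51·10.0575 = 5.129, β = 0.49·10.0575 = 4.928.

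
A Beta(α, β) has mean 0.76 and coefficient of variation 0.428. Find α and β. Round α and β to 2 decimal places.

Var = (CV·μ)² = (0.428×0.76)² = 0.105807.
α+β = μ(1−μ)/Var − 1 = 0.1824/0.105807 − 1 = 0.7239.
Thus α = 0.76·0.7239 = 0.55 and β = 0.24·0.7239 = 0.17.

α = 0.55, β = 0.17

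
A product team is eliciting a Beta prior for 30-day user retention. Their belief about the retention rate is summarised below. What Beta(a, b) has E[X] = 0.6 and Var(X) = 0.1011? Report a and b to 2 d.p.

Let s = a+b. The Beta variance is μ(1−μ)/(s+1).
So s+1 = μ(1−μ)/σ² = (0.6×0.4)/0.1011 = 0.24/0.1011 = 2.3739, giving s = 1.3739.
Then a = μs = 0.6×1.3739 = 0.82 and b = (1−μ)s = 0.4×1.3739 = 0.55.

a = 0.82, b = 0.55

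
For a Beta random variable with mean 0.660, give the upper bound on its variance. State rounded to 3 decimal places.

Var = μ(1−μ)/(α+β+1), which approaches μ(1−μ) as α+β → 0.
So the supremum is μ(1−μ) = 0.660×0.340 = 0.224.

0.224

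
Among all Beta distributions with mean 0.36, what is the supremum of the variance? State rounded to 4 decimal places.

0.2304

For fixed mean μ the Beta variance is μ(1−μ)/(α+β+1), increasing as α+β decreases.
Its least upper bound (not attained) is μ(1−μ) = 0.36·0.64 = 0.2304.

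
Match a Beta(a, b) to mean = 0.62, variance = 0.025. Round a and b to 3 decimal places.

a = 5.223, b = 3.201

Let s = a+b. The Beta variance is μ(1−μ)/(s+1).
So s+1 = μ(1−μ)/σ² = (0.62×0.38)/0.025 = 0.2356/0.025 = 9.4240, giving s = 8.4240.
Then a = μs = 0.62×8.4240 = 5.223 and b = (1−μ)s = 0.38×8.4240 = 3.201.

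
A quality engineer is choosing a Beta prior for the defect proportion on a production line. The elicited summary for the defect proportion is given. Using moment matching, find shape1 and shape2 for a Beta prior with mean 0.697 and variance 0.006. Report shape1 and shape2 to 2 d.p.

shape1 = 23.84, shape2 = 10.36

By moment matching, shape1+shape2 = μ(1−μ)/σ² − 1 = (0.697·0.303)/0.006 − 1 = 35.1985 − 1 = 34.1985.
Since shape1/(shape1+shape2) = μ, shape1 = 0.697·34.1985 = 23.84 and shape2 = 0.303·34.1985 = 10.36.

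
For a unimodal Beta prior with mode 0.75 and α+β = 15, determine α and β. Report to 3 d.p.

α = 10.750, β = 4.250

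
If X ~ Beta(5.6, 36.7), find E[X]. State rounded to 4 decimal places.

E[X] = α/(α+β) = 5.6/42.3 = 0.1324.

0.1324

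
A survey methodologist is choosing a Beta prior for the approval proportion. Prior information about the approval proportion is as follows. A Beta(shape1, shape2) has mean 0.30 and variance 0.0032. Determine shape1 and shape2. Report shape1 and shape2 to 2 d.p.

shape1 = 19.39, shape2 = 45.24

Let s = shape1+shape2. The Beta variance is μ(1−μ)/(s+1).
So s+1 = μ(1−μ)/σ² = (0.30×0.70)/0.0032 = 0.2100/0.0032 = 65.6250, giving s = 64.6250.
Then shape1 = μs = 0.30×64.6250 = 19.39 and shape2 = (1−μ)s = 0.70×64.6250 = 45.24.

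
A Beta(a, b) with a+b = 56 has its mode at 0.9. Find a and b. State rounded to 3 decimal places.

a = 49.600, b = 6.400

For a,b>1 the mode is (a−1)/(a+b−2), so a = mode·(κ−2)+1 = 0.9×54+1 = 49.600.
And b = (1−mode)·(κ−2)+1 = 0.1×54+1 = 6.400.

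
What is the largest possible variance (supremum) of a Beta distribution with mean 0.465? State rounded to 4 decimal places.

Var = μ(1−μ)/(α+β+1), which approaches μ(1−μ) as α+β → 0.
So the supremum is μ(1−μ) = 0.465×0.535 = 0.2488.

0.2488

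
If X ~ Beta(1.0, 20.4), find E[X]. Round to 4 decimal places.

The Beta mean is α/(α+β) = 1.0/(1.0+20.4) = 0.0467.

0.0467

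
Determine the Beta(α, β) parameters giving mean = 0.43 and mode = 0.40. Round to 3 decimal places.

Let s = α+β. Mean gives α = μs = 0.43s; mode gives (α−1)/(s−2) = 0.40.
Substituting: 0.43s − 1 = 0.40(s−2) = 0.40s − 0.80, so 0.03s = 0.20 and s = 6.6667.
Then α = 0.43×6.6667 = 2.867 and β = s−α = 3.800.

α = 2.867, β = 3.800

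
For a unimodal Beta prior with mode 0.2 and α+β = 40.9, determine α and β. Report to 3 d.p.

For α,β>1 the mode is (α−1)/(α+β−2), so α = mode·(κ−2)+1 = 0.2×38.9+1 = 8.780.
And β = (1−mode)·(κ−2)+1 = 0.8×38.9+1 = 32.120.

α = 8.780, β = 32.120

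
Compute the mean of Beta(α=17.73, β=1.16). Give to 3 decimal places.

0.939

The Beta mean is α/(α+β) = 17.73/(17.73+1.16) = 0.939.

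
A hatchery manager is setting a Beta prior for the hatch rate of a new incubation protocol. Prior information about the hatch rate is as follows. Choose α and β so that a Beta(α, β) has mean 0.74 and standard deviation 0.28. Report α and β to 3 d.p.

α = 1.076, β = 0.378

Variance = 0.28² = 0.0784. The moment-matching identity α+β = μ(1−μ)/Var − 1 gives
α+β = 0.1924/0.0784 − 1 = 1.4541, so α = μ·1.4541 = 1.076 and β = (1−μ)·1.4541 = 0.378.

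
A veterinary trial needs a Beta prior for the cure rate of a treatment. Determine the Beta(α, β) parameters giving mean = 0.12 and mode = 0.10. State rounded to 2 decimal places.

α = 4.80, β = 35.20

Let s = α+β. Mean gives α = μs = 0.12s; mode gives (α−1)/(s−2) = 0.10.
Substituting: 0.12s − 1 = 0.10(s−2) = 0.10s − 0.20, so 0.02s = 0.80 and s = 40.0000.
Then α = 0.12×40.0000 = 4.80 and β = s−α = 35.20.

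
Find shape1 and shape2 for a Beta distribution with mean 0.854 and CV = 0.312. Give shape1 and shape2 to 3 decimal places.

Var = (CV·μ)² = (0.312×0.854)² = 0.070995.
shape1+shape2 = μ(1−μ)/Var − 1 = 0.124684/0.070995 − 1 = 0.7562.
Thus shape1 = 0.854·0.7562 = 0.646 and shape2 = 0.146·0.7562 = 0.110.

shape1 = 0.646, shape2 = 0.110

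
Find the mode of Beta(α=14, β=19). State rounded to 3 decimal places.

0.419

With α,β > 1, mode = (α−1)/(α+β−2) = 13/31 = 0.419.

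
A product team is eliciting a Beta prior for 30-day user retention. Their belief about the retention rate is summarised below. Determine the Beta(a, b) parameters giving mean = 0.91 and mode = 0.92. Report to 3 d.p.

a = 76.440, b = 7.560

With s = a+b: μ = a/s and mode = (a−1)/(s−2). Eliminating a = μs,
μs − 1 = m(s−2) ⇒ s(μ−m) = 1−2m ⇒ s = -0.84/-0.01 = 84.0000.
So a = μs = 76.440, b = (1−μ)s = 7.560.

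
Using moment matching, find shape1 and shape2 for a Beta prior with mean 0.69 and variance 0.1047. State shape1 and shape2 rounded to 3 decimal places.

By moment matching, shape1+shape2 = μ(1−μ)/σ² − 1 = (0.69·0.31)/0.1047 − 1 = 2.0430 − 1 = 1.0430.
Since shape1/(shape1+shape2) = μ, shape1 = 0.69·1.0430 = 0.720 and shape2 = 0.31·1.0430 = 0.323.

shape1 = 0.720, shape2 = 0.323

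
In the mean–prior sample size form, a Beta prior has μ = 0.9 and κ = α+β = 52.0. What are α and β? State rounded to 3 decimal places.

α = 46.800, β = 5.200

α = μκ = 0.9×52.0 = 46.800 and β = (1−μ)κ = 0.1×52.0 = 5.200.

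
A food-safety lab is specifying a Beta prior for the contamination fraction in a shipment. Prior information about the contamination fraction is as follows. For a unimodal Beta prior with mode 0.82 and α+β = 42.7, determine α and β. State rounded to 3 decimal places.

α = 34.374, β = 8.326

Since the density peak of Beta(α,β) is at (α−1)/(α+β−2),
α = 1 + 0.82(42.7−2) = 34.374 and β = 42.7 − 34.374 = 8.326.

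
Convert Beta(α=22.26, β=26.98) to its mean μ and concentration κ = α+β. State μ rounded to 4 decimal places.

μ = 0.4521, κ = 49.24

κ = α+β = 22.26+26.98 = 49.24; μ = α/κ = 22.26/49.24 = 0.4521.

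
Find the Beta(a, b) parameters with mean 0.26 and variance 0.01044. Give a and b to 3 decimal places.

a = 4.532, b = 12.898

Let s = a+b. The Beta variance is μ(1−μ)/(s+1).
So s+1 = μ(1−μ)/σ² = (0.26×0.74)/0.01044 = 0.1924/0.01044 = 18.4291, giving s = 17.4291.
Then a = μs = 0.26×17.4291 = 4.532 and b = (1−μ)s = 0.74×17.4291 = 12.898.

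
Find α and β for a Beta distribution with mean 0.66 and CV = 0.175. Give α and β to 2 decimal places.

α = 10.44, β = 5.38

σ = CV·μ = 0.175×0.66 = 0.11550, so σ² = 0.013340.
s+1 = μ(1−μ)/σ² = 0.2244/0.013340 = 16.8213, so s = α+β = 15.8213.
α = μs = 10.44, β = (1−μ)s = 5.38.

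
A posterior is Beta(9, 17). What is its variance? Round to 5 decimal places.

0.00838

Var = αβ/[(α+β)²(α+β+1)] = (9×17)/(26²×27) = 153/18252 = 0.00838.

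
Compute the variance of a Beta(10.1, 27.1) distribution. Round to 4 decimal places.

0.0052

α+β = 37.2 and αβ = 273.71, so Var = αβ/[(α+β)²(α+β+1)] = 273.71/52862.688 = 0.0052.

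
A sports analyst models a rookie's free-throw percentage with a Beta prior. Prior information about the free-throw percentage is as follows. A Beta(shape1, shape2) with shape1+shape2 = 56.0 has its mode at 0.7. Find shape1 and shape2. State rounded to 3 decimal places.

shape1 = 38.800, shape2 = 17.200

For shape1,shape2>1 the mode is (shape1−1)/(shape1+shape2−2), so shape1 = mode·(κ−2)+1 = 0.7×54.0+1 = 38.800.
And shape2 = (1−mode)·(κ−2)+1 = 0.3×54.0+1 = 17.200.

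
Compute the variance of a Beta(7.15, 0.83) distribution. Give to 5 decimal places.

Var = αβ/[(α+β)²(α+β+1)] = (7.15×0.83)/(7.98²×8.98) = 5.9345/571.849992 = 0.01038.

0.01038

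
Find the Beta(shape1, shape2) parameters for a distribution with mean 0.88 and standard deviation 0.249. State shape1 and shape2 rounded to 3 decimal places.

shape1 = 0.619, shape2 = 0.084

First σ² = 0.062001. Setting shape1 = μn, shape2 = (1−μ)n with n = shape1+shape2,
μ(1−μ)/(n+1) = 0.062001 ⇒ n+1 = 0.1056/0.062001 = 1.7032 ⇒ n = 0.7032.
Hence shape1 = 0.88×0.7032 = 0.619, shape2 = 0.12×0.7032 = 0.084.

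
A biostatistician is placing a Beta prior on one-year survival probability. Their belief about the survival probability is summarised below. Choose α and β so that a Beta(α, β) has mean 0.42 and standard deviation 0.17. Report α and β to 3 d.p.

α = 3.120, β = 4.309

σ² = 0.17² = 0.0289.
With s = α+β, Var = μ(1−μ)/(s+1), so s+1 = (0.42×0.58)/0.0289 = 8.4291 and s = 7.4291.
α = μs = 3.120, β = (1−μ)s = 4.309.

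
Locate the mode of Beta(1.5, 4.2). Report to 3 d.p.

0.135

The density x^(α−1)(1−x)^(β−1) is maximised at (α−1)/(α+β−2) = 0.5/3.7 = 0.135.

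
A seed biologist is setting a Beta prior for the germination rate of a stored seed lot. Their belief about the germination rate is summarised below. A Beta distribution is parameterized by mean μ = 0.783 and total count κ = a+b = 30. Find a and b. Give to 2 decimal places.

Split κ in proportion μ : (1−μ): a = 0.783·30 = 23.49, b = 30 − 23.49 = 6.51.

a = 23.49, b = 6.51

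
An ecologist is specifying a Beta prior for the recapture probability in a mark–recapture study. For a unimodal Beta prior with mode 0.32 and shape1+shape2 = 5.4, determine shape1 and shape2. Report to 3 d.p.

Since the density peak of Beta(shape1,shape2) is at (shape1−1)/(shape1+shape2−2),
shape1 = 1 + 0.32(5.4−2) = 2.088 and shape2 = 5.4 − 2.088 = 3.312.

shape1 = 2.088, shape2 = 3.312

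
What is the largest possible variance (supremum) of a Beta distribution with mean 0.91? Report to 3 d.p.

0.082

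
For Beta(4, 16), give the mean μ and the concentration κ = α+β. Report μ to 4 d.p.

μ = 0.2000, κ = 20

κ = α+β = 4+16 = 20; μ = α/κ = 4/20 = 0.2000.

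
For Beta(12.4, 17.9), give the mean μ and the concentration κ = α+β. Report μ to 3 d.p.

μ = 0.409, κ = 30.3

κ = α+β = 12.4+17.9 = 30.3; μ = α/κ = 12.4/30.3 = 0.409.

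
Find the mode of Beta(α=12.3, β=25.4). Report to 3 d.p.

The density x^(α−1)(1−x)^(β−1) is maximised at (α−1)/(α+β−2) = 11.3/35.7 = 0.317.

0.317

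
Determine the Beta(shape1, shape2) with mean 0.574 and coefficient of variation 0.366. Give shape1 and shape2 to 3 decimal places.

shape1 = 2.606, shape2 = 1.934

σ = CV·μ = 0.366×0.574 = 0.21008, so σ² = 0.044135.
s+1 = μ(1−μ)/σ² = 0.244524/0.044135 = 5.5403, so s = shape1+shape2 = 4.5403.
shape1 = μs = 2.606, shape2 = (1−μ)s = 1.934.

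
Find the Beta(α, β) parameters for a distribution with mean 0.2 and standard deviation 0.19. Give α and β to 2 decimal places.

Variance = 0.19² = 0.0361. The moment-matching identity α+β = μ(1−μ)/Var − 1 gives
α+β = 0.16/0.0361 − 1 = 3.4321, so α = μ·3.4321 = 0.69 and β = (1−μ)·3.4321 = 2.75.

α = 0.69, β = 2.75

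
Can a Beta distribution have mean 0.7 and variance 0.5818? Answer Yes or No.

No

The Beta variance bound is σ² < μ(1−μ).
Here μ(1−μ) = 0.7×0.3 = 0.21, and 0.5818 ≥ 0.21.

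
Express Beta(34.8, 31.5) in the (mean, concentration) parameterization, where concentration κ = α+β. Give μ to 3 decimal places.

μ = 0.525, κ = 66.3

κ = α+β = 34.8+31.5 = 66.3; μ = α/κ = 34.8/66.3 = 0.525.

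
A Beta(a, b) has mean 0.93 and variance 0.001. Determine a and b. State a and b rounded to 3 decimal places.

a = 59.613, b = 4.487

Let s = a+b. The Beta variance is μ(1−μ)/(s+1).
So s+1 = μ(1−μ)/σ² = (0.93×0.07)/0.001 = 0.0651/0.001 = 65.1000, giving s = 64.1000.
Then a = μs = 0.93×64.1000 = 59.613 and b = (1−μ)s = 0.07×64.1000 = 4.487.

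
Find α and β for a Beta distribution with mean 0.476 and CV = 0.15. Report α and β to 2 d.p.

σ = CV·μ = 0.15×0.476 = 0.07140, so σ² = 0.005098.
s+1 = μ(1−μ)/σ² = 0.249424/0.005098 = 48.9262, so s = α+β = 47.9262.
α = μs = 22.81, β = (1−μ)s = 25.11.

α = 22.81, β = 25.11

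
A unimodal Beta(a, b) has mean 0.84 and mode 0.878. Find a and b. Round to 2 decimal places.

a = 16.71, b = 3.18

With s = a+b: μ = a/s and mode = (a−1)/(s−2). Eliminating a = μs,
μs − 1 = m(s−2) ⇒ s(μ−m) = 1−2m ⇒ s = -0.756/-0.038 = 19.8947.
So a = μs = 16.71, b = (1−μ)s = 3.18.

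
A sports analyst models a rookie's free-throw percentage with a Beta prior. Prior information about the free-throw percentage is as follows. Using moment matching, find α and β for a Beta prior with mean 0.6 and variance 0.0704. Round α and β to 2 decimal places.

By moment matching, α+β = μ(1−μ)/σ² − 1 = (0.6·0.4)/0.0704 − 1 = 3.4091 − 1 = 2.4091.
Since α/(α+β) = μ, α = 0.6·2.4091 = 1.45 and β = 0.4·2.4091 = 0.96.

α = 1.45, β = 0.96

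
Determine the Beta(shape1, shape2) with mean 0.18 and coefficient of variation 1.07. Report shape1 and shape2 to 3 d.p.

σ = CV·μ = 1.07×0.18 = 0.19260, so σ² = 0.037095.
s+1 = μ(1−μ)/σ² = 0.1476/0.037095 = 3.9790, so s = shape1+shape2 = 2.9790.
shape1 = μs = 0.536, shape2 = (1−μ)s = 2.443.

shape1 = 0.536, shape2 = 2.443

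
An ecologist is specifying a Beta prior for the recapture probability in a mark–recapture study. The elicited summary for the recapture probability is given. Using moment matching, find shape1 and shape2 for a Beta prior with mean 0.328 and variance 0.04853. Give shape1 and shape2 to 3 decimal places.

shape1 = 1.162, shape2 = 2.380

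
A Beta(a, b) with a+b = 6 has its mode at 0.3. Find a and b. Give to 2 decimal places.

a = 2.20, b = 3.80

Since the density peak of Beta(a,b) is at (a−1)/(a+b−2),
a = 1 + 0.3(6−2) = 2.20 and b = 6 − 2.20 = 3.80.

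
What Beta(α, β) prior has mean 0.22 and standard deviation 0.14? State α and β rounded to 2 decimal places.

α = 1.71, β = 6.05

Variance = 0.14² = 0.0196. The moment-matching identity α+β = μ(1−μ)/Var − 1 gives
α+β = 0.1716/0.0196 − 1 = 7.7551, so α = μ·7.7551 = 1.71 and β = (1−μ)·7.7551 = 6.05.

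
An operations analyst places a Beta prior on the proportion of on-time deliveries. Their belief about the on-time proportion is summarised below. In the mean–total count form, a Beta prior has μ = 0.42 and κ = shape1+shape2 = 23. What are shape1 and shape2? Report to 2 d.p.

Split κ in proportion μ : (1−μ): shape1 = 0.42·23 = 9.66, shape2 = 23 − 9.66 = 13.34.

shape1 = 9.66, shape2 = 13.34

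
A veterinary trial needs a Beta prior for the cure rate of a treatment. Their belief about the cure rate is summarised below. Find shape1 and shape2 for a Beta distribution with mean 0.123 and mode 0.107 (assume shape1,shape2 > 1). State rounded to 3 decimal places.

With s = shape1+shape2: μ = shape1/s and mode = (shape1−1)/(s−2). Eliminating shape1 = μs,
μs − 1 = m(s−2) ⇒ s(μ−m) = 1−2m ⇒ s = 0.786/0.016 = 49.1250.
So shape1 = μs = 6.042, shape2 = (1−μ)s = 43.083.

shape1 = 6.042, shape2 = 43.083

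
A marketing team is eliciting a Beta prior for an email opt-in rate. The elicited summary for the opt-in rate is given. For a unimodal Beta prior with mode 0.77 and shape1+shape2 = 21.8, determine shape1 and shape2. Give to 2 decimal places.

shape1 = 16.25, shape2 = 5.55

For shape1,shape2>1 the mode is (shape1−1)/(shape1+shape2−2), so shape1 = mode·(κ−2)+1 = 0.77×19.8+1 = 16.25.
And shape2 = (1−mode)·(κ−2)+1 = 0.23×19.8+1 = 5.55.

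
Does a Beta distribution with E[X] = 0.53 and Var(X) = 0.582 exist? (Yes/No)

No

The Beta variance bound is σ² < μ(1−μ).
Here μ(1−μ) = 0.53×0.47 = 0.2491, and 0.582 ≥ 0.2491.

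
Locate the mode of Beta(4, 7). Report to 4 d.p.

With α,β > 1, mode = (α−1)/(α+β−2) = 3/9 = 0.3333.

0.3333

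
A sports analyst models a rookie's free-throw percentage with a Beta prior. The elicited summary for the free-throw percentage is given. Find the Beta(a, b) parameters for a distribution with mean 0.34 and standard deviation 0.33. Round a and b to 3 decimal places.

Variance = 0.33² = 0.1089. The moment-matching identity a+b = μ(1−μ)/Var − 1 gives
a+b = 0.2244/0.1089 − 1 = 1.0606, so a = μ·1.0606 = 0.361 and b = (1−μ)·1.0606 = 0.700.

a = 0.361, b = 0.700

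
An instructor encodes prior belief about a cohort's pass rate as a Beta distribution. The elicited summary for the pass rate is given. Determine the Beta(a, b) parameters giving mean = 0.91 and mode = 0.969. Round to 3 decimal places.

a = 14.467, b = 1.431

Let s = a+b. Mean gives a = μs = 0.91s; mode gives (a−1)/(s−2) = 0.969.
Substituting: 0.91s − 1 = 0.969(s−2) = 0.969s − 1.938, so -0.059s = -0.938 and s = 15.8983.
Then a = 0.91×15.8983 = 14.467 and b = s−a = 1.431.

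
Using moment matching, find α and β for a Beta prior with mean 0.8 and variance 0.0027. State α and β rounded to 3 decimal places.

α = 46.607, β = 11.652

By moment matching, α+β = μ(1−μ)/σ² − 1 = (0.8·0.2)/0.0027 − 1 = 59.2593 − 1 = 58.2593.
Since α/(α+β) = μ, α = 0.8·58.2593 = 46.607 and β = 0.2·58.2593 = 11.652.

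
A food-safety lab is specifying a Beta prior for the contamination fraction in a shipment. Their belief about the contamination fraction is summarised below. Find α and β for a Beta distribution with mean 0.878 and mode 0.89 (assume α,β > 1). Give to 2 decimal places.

With s = α+β: μ = α/s and mode = (α−1)/(s−2). Eliminating α = μs,
μs − 1 = m(s−2) ⇒ s(μ−m) = 1−2m ⇒ s = -0.78/-0.012 = 65.0000.
So α = μs = 57.07, β = (1−μ)s = 7.93.

α = 57.07, β = 7.93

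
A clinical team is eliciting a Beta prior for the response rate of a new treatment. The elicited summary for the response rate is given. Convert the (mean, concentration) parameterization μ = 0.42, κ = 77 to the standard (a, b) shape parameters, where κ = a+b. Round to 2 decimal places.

Split κ in proportion μ : (1−μ): a = 0.42·77 = 32.34, b = 77 − 32.34 = 44.66.

a = 32.34, b = 44.66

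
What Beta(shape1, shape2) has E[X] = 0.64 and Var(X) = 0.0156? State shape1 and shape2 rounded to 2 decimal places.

shape1 = 8.81, shape2 = 4.96

Write ν = shape1+shape2; then shape1 = μν and Var = μ(1−μ)/(ν+1).
ν = μ(1−μ)/Var − 1 = 0.2304/0.0156 − 1 = 13.7692.
shape1 = 0.64·13.7692 = 8.81, shape2 = 0.36·13.7692 = 4.96.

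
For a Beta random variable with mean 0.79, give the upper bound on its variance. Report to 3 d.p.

0.166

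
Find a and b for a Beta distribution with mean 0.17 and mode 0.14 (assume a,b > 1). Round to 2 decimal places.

a = 4.08, b = 19.92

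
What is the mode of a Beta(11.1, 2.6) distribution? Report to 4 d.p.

0.8632

With α,β > 1, mode = (α−1)/(α+β−2) = 10.1/11.7 = 0.8632.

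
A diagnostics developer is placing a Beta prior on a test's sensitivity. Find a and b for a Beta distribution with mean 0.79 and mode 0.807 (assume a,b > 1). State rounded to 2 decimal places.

a = 28.53, b = 7.58

With s = a+b: μ = a/s and mode = (a−1)/(s−2). Eliminating a = μs,
μs − 1 = m(s−2) ⇒ s(μ−m) = 1−2m ⇒ s = -0.614/-0.017 = 36.1176.
So a = μs = 28.53, b = (1−μ)s = 7.58.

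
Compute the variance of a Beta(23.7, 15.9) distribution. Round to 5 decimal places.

0.00592

Var = αβ/[(α+β)²(α+β+1)] = (23.7×15.9)/(39.6²×40.6) = 376.83/63667.296 = 0.00592.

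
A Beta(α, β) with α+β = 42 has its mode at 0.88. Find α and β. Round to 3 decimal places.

Since the density peak of Beta(α,β) is at (α−1)/(α+β−2),
α = 1 + 0.88(42−2) = 36.200 and β = 42 − 36.200 = 5.800.

α = 36.200, β = 5.800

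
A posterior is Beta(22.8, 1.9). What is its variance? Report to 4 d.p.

0.0028

Var = αβ/[(α+β)²(α+β+1)] = (22.8×1.9)/(24.7²×25.7) = 43.32/15679.313 = 0.0028.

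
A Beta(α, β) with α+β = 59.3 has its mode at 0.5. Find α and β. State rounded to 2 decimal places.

Mode = (α−1)/(κ−2) with κ = α+β, so α−1 = 0.5·57.3 = 28.65.
α = 29.65; β = κ − α = 29.65.

α = 29.65, β = 29.65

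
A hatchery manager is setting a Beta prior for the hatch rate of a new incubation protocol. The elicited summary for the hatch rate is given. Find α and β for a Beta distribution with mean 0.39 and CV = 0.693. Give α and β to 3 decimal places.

α = 0.880, β = 1.377

σ = CV·μ = 0.693×0.39 = 0.27027, so σ² = 0.073046.
s+1 = μ(1−μ)/σ² = 0.2379/0.073046 = 3.2569, so s = α+β = 2.2569.
α = μs = 0.880, β = (1−μ)s = 1.377.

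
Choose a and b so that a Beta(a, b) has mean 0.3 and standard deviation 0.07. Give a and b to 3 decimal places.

a = 12.557, b = 29.300

Variance = 0.07² = 0.0049. The moment-matching identity a+b = μ(1−μ)/Var − 1 gives
a+b = 0.21/0.0049 − 1 = 41.8571, so a = μ·41.8571 = 12.557 and b = (1−μ)·41.8571 = 29.300.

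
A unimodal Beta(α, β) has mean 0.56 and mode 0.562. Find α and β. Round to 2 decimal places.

α = 34.72, β = 27.28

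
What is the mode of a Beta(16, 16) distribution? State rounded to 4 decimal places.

With α,β > 1, mode = (α−1)/(α+β−2) = 15/30 = 0.5000.

0.5000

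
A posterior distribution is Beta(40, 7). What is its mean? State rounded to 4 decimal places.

The Beta mean is α/(α+β) = 40/(40+7) = 0.8511.

0.8511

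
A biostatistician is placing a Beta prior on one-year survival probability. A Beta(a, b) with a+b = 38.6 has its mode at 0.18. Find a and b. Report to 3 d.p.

For a,b>1 the mode is (a−1)/(a+b−2), so a = mode·(κ−2)+1 = 0.18×36.6+1 = 7.588.
And b = (1−mode)·(κ−2)+1 = 0.82×36.6+1 = 31.012.

a = 7.588, b = 31.012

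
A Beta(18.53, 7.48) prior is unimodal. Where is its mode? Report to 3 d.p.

0.730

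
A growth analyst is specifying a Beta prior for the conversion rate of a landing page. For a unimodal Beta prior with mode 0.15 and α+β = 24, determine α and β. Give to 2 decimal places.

α = 4.30, β = 19.70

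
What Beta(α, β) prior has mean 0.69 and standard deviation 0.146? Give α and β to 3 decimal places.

α = 6.234, β = 2.801

σ² = 0.146² = 0.021316.
With s = α+β, Var = μ(1−μ)/(s+1), so s+1 = (0.69×0.31)/0.021316 = 10.0347 and s = 9.0347.
α = μs = 6.234, β = (1−μ)s = 2.801.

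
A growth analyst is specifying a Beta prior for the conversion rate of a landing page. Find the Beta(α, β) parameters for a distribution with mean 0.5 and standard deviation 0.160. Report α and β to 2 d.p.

Variance = 0.160² = 0.025600. The moment-matching identity α+β = μ(1−μ)/Var − 1 gives
α+β = 0.25/0.025600 − 1 = 8.7656, so α = μ·8.7656 = 4.38 and β = (1−μ)·8.7656 = 4.38.

α = 4.38, β = 4.38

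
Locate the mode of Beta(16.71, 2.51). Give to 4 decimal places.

0.9123

The density x^(α−1)(1−x)^(β−1) is maximised at (α−1)/(α+β−2) = 15.71/17.22 = 0.9123.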